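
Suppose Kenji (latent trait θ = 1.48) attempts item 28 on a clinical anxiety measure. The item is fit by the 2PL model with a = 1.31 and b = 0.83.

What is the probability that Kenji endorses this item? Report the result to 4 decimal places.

P(θ) = 1 / (1 + exp(−a(θ − b)))
Exponent: 1.31 × (1.48 − 0.83) = 0.8515
1/(1 + e^{-0.8515}) = 0.7009

0.7009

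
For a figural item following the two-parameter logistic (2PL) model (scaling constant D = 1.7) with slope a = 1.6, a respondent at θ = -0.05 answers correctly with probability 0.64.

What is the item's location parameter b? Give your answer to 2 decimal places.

P(θ) = 1 / (1 + exp(−D·a(θ − b)))
logit(0.64) = ln(0.64/0.36) = 0.5754
b = θ − logit/(1.7·a) = -0.05 − 0.5754/2.7200 = -0.2615

-0.26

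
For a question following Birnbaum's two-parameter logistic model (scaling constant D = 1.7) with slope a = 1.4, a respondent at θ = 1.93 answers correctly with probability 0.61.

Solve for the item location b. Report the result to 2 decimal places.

P(θ) = 1 / (1 + exp(−D·a(θ − b)))
logit(0.61) = ln(0.61/0.39) = 0.4473
b = θ − logit/(1.7·a) = 1.93 − 0.4473/2.3800 = 1.7421

1.74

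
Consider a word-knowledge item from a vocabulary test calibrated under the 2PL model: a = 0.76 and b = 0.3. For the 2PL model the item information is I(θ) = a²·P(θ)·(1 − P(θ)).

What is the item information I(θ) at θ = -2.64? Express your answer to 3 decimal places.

0.050

P = 1/(1+e^{2.2344}) = 0.0967
P(1−P) = 0.0967 × 0.9033 = 0.0874
I = a² × P(1−P) = 0.76² × 0.0874 = 0.05045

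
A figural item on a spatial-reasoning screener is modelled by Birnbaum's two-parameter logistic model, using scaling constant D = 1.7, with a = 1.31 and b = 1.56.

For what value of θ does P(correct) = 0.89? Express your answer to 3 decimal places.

2.499

P(θ) = 1 / (1 + exp(−D·a(θ − b)))
logit = ln(0.8900/0.1100) = 2.0907
θ = b + logit/(1.7·a) = 1.56 + 2.0907/2.2270 = 2.4988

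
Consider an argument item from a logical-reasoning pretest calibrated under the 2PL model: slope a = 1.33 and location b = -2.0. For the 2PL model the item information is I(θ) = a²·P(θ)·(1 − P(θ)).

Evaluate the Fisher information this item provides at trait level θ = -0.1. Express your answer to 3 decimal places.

0.121

P = 1/(1+e^{-2.5270}) = 0.9260
P(1−P) = 0.9260 × 0.0740 = 0.0685
I = a² × P(1−P) = 1.33² × 0.0685 = 0.12119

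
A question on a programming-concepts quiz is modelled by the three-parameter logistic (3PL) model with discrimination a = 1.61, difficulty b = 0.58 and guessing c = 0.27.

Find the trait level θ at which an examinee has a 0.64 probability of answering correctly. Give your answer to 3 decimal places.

0.597

P(θ) = c + (1 − c) · 1 / (1 + exp(−a(θ − b)))
Remove guessing floor: (0.64 − 0.27)/(1 − 0.27) = 0.5068
logit = ln(0.5068/0.4932) = 0.0274
θ = b + logit/(a) = 0.58 + 0.0274/1.6100 = 0.5970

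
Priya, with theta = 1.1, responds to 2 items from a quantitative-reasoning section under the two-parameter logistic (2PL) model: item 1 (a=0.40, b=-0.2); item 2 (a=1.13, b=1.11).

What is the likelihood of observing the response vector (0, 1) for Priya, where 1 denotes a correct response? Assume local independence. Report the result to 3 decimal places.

P(theta) = 1 / (1 + exp(−a(theta − b)))
P_1 = 1/(1+e^{-0.5200}) = 0.6271
P_2 = 1/(1+e^{0.0113}) = 0.4972
L = (1−P_1) × P_2 = 0.3729 × 0.4972 = 0.18537

0.185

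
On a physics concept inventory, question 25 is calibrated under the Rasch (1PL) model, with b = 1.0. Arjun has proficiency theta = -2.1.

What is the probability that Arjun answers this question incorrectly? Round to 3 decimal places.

P(theta) = 1 / (1 + exp(−(theta − b)))
Exponent: (-2.1 − 1.0) = -3.1000
1/(1 + e^{3.1000}) = 0.0431
P = 0.0431
P(incorrect) = 1 − 0.0431 = 0.9569

0.957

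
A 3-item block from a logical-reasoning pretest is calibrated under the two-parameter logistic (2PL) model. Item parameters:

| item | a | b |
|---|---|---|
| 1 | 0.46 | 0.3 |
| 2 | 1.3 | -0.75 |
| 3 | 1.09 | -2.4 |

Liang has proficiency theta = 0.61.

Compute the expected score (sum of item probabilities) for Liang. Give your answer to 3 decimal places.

2.354

P(theta) = 1 / (1 + exp(−a(theta − b)))
P_1 = 1/(1+e^{-0.1426}) = 0.5356
P_2 = 1/(1+e^{-1.7680}) = 0.8542
P_3 = 1/(1+e^{-3.2809}) = 0.9638
E[score] = 0.5356 + 0.8542 + 0.9638 = 2.3536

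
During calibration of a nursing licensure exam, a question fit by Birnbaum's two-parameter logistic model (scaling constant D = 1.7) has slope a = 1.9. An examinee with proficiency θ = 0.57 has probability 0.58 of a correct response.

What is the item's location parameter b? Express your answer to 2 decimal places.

0.47

P(θ) = 1 / (1 + exp(−D·a(θ − b)))
logit(0.58) = ln(0.58/0.42) = 0.3228
b = θ − logit/(1.7·a) = 0.57 − 0.3228/3.2300 = 0.4701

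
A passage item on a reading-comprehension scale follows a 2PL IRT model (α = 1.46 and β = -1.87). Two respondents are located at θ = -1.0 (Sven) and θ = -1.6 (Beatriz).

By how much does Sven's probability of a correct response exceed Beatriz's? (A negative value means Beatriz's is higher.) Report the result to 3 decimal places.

0.183

P(θ) = 1 / (1 + exp(−α(θ − β)))
P(Sven) = 0.7808  [exponent 1.2702]
P(Beatriz) = 0.5973  [exponent 0.3942]
Difference = 0.7808 − 0.5973 = 0.1835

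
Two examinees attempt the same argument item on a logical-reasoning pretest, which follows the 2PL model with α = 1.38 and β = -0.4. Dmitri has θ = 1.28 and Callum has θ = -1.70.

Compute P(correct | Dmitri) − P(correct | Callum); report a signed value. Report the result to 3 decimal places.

0.768

P(θ) = 1 / (1 + exp(−α(θ − β)))
P(Dmitri) = 0.9104  [exponent 2.3184]
P(Callum) = 0.1426  [exponent -1.7940]
Difference = 0.9104 − 0.1426 = 0.7678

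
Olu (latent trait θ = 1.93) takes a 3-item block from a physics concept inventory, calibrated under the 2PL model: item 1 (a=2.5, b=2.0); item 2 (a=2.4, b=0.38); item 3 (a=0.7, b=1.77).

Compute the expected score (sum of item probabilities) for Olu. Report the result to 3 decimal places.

1.961

P(θ) = 1 / (1 + exp(−a(θ − b)))
P_1 = 1/(1+e^{0.1750}) = 0.4564
P_2 = 1/(1+e^{-3.7200}) = 0.9763
P_3 = 1/(1+e^{-0.1120}) = 0.5280
E[score] = 0.4564 + 0.9763 + 0.5280 = 1.9607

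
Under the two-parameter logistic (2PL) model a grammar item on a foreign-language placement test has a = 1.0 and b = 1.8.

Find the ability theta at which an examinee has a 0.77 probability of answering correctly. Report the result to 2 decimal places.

P(theta) = 1 / (1 + exp(−a(theta − b)))
logit = ln(0.7700/0.2300) = 1.2083
theta = b + logit/(a) = 1.8 + 1.2083/1.0000 = 3.0083

3.01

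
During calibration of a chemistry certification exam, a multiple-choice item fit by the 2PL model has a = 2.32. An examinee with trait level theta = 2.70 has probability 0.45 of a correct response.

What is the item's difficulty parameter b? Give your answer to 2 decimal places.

P(theta) = 1 / (1 + exp(−a(theta − b)))
logit(0.45) = ln(0.45/0.55) = -0.2007
b = theta − logit/(a) = 2.70 − (-0.2007)/2.3200 = 2.7865

2.79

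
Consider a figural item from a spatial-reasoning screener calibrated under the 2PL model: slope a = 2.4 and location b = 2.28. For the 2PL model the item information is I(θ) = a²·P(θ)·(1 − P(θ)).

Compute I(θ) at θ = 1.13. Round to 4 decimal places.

P = 1/(1+e^{2.7600}) = 0.0595
P(1−P) = 0.0595 × 0.9405 = 0.0560
I = a² × P(1−P) = 2.4² × 0.0560 = 0.32245

0.3225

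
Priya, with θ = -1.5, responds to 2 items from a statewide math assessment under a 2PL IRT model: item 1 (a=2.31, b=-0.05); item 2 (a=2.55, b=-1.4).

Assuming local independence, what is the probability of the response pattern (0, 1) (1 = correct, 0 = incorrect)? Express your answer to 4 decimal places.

P(θ) = 1 / (1 + exp(−a(θ − b)))
P_1 = 1/(1+e^{3.3495}) = 0.0339
P_2 = 1/(1+e^{0.2550}) = 0.4366
L = (1−P_1) × P_2 = 0.9661 × 0.4366 = 0.42179

0.4218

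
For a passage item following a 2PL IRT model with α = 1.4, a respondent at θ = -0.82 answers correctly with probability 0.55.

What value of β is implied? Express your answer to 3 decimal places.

P(θ) = 1 / (1 + exp(−α(θ − β)))
logit(0.55) = ln(0.55/0.45) = 0.2007
β = θ − logit/(α) = -0.82 − 0.2007/1.4000 = -0.9633

-0.963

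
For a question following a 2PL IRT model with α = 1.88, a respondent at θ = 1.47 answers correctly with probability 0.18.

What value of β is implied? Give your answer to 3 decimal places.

P(θ) = 1 / (1 + exp(−α(θ − β)))
logit(0.18) = ln(0.18/0.82) = -1.5163
β = θ − logit/(α) = 1.47 − (-1.5163)/1.8800 = 2.2766

2.277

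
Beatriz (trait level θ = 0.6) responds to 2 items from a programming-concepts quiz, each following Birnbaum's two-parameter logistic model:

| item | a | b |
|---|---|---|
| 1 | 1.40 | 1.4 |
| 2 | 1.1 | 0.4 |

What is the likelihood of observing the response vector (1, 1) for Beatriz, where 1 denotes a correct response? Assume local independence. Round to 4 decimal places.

0.1365

P(θ) = 1 / (1 + exp(−a(θ − b)))
P_1 = 1/(1+e^{1.1200}) = 0.2460
P_2 = 1/(1+e^{-0.2200}) = 0.5548
L = P_1 × P_2 = 0.2460 × 0.5548 = 0.13648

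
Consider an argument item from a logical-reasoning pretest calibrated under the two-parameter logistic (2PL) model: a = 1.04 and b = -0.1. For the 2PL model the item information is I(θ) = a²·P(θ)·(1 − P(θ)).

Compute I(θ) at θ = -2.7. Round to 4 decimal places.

P = 1/(1+e^{2.7040}) = 0.0627
P(1−P) = 0.0627 × 0.9373 = 0.0588
I = a² × P(1−P) = 1.04² × 0.0588 = 0.06360

0.0636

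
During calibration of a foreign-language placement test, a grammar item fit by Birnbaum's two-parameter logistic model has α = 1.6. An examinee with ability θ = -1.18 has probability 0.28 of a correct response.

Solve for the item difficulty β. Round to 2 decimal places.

-0.59

P(θ) = 1 / (1 + exp(−α(θ − β)))
logit(0.28) = ln(0.28/0.72) = -0.9445
β = θ − logit/(α) = -1.18 − (-0.9445)/1.6000 = -0.5897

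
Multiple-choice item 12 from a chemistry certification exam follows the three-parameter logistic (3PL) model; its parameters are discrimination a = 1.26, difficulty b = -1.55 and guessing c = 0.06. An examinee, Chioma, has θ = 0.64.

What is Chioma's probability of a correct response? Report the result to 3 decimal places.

P(θ) = c + (1 − c) · 1 / (1 + exp(−a(θ − b)))
Exponent: 1.26 × (0.64 − (-1.55)) = 2.7594
1/(1 + e^{-2.7594}) = 0.9404
P = 0.06 + 0.94 × 0.9404 = 0.9440

0.944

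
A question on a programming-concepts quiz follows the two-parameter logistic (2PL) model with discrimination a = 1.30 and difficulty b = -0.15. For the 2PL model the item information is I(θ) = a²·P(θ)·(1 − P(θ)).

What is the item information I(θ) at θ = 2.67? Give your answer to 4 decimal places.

P = 1/(1+e^{-3.6660}) = 0.9751
P(1−P) = 0.9751 × 0.0249 = 0.0243
I = a² × P(1−P) = 1.30² × 0.0243 = 0.04110

0.0411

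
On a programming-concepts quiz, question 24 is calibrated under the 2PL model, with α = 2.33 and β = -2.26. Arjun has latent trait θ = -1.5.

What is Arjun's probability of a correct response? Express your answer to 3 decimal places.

0.855

P(θ) = 1 / (1 + exp(−α(θ − β)))
Exponent: 2.33 × (-1.5 − (-2.26)) = 1.7708
1/(1 + e^{-1.7708}) = 0.8546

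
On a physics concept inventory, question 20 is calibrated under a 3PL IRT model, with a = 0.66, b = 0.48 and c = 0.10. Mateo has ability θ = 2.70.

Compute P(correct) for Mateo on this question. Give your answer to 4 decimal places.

0.8311

P(θ) = c + (1 − c) · 1 / (1 + exp(−a(θ − b)))
Exponent: 0.66 × (2.70 − 0.48) = 1.4652
1/(1 + e^{-1.4652}) = 0.8123
P = 0.10 + 0.90 × 0.8123 = 0.8311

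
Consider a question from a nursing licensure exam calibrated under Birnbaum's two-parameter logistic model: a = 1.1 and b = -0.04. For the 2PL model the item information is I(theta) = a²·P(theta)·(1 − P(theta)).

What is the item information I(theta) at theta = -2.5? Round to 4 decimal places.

0.0710

P = 1/(1+e^{2.7060}) = 0.0626
P(1−P) = 0.0626 × 0.9374 = 0.0587
I = a² × P(1−P) = 1.1² × 0.0587 = 0.07103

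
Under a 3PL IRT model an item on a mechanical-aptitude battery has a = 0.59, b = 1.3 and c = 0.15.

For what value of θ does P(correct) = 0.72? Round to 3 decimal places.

P(θ) = c + (1 − c) · 1 / (1 + exp(−a(θ − b)))
Remove guessing floor: (0.72 − 0.15)/(1 − 0.15) = 0.6706
logit = ln(0.6706/0.3294) = 0.7108
θ = b + logit/(a) = 1.3 + 0.7108/0.5900 = 2.5048

2.505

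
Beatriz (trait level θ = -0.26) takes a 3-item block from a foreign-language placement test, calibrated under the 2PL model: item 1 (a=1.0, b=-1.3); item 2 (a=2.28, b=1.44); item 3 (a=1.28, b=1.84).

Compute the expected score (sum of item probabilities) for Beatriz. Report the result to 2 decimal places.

P(θ) = 1 / (1 + exp(−a(θ − b)))
P_1 = 1/(1+e^{-1.0400}) = 0.7389
P_2 = 1/(1+e^{3.8760}) = 0.0203
P_3 = 1/(1+e^{2.6880}) = 0.0637
E[score] = 0.7389 + 0.0203 + 0.0637 = 0.8228

0.82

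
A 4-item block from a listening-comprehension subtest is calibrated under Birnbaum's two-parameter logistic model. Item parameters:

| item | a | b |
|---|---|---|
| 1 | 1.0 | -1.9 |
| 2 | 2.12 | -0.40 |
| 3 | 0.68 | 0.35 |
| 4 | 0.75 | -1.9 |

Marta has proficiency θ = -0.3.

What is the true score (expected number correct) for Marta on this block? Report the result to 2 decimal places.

P(θ) = 1 / (1 + exp(−a(θ − b)))
P_1 = 1/(1+e^{-1.6000}) = 0.8320
P_2 = 1/(1+e^{-0.2120}) = 0.5528
P_3 = 1/(1+e^{0.4420}) = 0.3913
P_4 = 1/(1+e^{-1.2000}) = 0.7685
E[score] = 0.8320 + 0.5528 + 0.3913 + 0.7685 = 2.5446

2.54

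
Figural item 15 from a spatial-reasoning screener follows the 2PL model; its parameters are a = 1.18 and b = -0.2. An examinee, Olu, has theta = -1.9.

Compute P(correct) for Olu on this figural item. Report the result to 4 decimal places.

0.1186

P(theta) = 1 / (1 + exp(−a(theta − b)))
Exponent: 1.18 × (-1.9 − (-0.2)) = -2.0060
1/(1 + e^{2.0060}) = 0.1186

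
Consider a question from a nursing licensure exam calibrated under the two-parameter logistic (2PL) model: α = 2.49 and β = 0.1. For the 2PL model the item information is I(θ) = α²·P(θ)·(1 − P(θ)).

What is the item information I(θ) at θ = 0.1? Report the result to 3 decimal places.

1.550

P = 1/(1+e^{0.0000}) = 0.5000
P(1−P) = 0.5000 × 0.5000 = 0.2500
I = α² × P(1−P) = 2.49² × 0.2500 = 1.55003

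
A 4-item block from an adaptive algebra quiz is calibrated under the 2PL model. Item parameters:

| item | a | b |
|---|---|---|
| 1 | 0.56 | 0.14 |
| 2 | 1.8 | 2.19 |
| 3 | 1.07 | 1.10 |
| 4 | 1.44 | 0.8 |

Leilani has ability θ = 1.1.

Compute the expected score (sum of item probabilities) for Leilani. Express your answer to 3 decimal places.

1.861

P(θ) = 1 / (1 + exp(−a(θ − b)))
P_1 = 1/(1+e^{-0.5376}) = 0.6313
P_2 = 1/(1+e^{1.9620}) = 0.1233
P_3 = 1/(1+e^{0.0000}) = 0.5000
P_4 = 1/(1+e^{-0.4320}) = 0.6064
E[score] = 0.6313 + 0.1233 + 0.5000 + 0.6064 = 1.8609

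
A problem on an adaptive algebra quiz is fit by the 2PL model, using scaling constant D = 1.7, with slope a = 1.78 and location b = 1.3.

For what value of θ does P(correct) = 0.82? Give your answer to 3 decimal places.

1.801

P(θ) = 1 / (1 + exp(−D·a(θ − b)))
logit = ln(0.8200/0.1800) = 1.5163
θ = b + logit/(1.7·a) = 1.3 + 1.5163/3.0260 = 1.8011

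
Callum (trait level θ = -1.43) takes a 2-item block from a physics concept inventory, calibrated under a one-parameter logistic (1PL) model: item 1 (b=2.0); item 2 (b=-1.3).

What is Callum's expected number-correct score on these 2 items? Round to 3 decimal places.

0.499

P(θ) = 1 / (1 + exp(−(θ − b)))
P_1 = 1/(1+e^{3.4300}) = 0.0314
P_2 = 1/(1+e^{0.1300}) = 0.4675
E[score] = 0.0314 + 0.4675 = 0.4989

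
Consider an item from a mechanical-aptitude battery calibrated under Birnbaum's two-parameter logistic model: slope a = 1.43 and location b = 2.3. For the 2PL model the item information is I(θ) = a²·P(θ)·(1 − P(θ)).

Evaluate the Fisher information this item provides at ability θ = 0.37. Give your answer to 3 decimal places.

0.114

P = 1/(1+e^{2.7599}) = 0.0595
P(1−P) = 0.0595 × 0.9405 = 0.0560
I = a² × P(1−P) = 1.43² × 0.0560 = 0.11449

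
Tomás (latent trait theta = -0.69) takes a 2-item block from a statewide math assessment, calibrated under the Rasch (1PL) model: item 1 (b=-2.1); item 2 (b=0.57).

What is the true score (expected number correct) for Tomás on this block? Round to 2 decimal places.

P(theta) = 1 / (1 + exp(−(theta − b)))
P_1 = 1/(1+e^{-1.4100}) = 0.8038
P_2 = 1/(1+e^{1.2600}) = 0.2210
E[score] = 0.8038 + 0.2210 = 1.0247

1.02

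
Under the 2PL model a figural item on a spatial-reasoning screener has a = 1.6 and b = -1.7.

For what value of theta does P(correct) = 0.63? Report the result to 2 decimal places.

P(theta) = 1 / (1 + exp(−a(theta − b)))
logit = ln(0.6300/0.3700) = 0.5322
theta = b + logit/(a) = -1.7 + 0.5322/1.6000 = -1.3674

-1.37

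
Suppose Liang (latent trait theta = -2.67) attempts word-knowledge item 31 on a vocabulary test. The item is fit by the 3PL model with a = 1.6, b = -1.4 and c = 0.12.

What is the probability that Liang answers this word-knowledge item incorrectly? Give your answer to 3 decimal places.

P(theta) = c + (1 − c) · 1 / (1 + exp(−a(theta − b)))
Exponent: 1.6 × (-2.67 − (-1.4)) = -2.0320
1/(1 + e^{2.0320}) = 0.1159
P = 0.12 + 0.88 × 0.1159 = 0.2220
P(incorrect) = 1 − 0.2220 = 0.7780

0.778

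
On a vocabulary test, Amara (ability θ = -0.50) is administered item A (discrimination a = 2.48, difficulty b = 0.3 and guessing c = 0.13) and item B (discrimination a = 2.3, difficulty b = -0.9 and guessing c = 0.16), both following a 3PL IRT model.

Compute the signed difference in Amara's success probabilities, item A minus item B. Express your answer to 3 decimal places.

P(θ) = c + (1 − c) · 1 / (1 + exp(−a(θ − b)))
P_A = 0.2352
P_B = 0.7606
P_A − P_B = -0.5255

-0.525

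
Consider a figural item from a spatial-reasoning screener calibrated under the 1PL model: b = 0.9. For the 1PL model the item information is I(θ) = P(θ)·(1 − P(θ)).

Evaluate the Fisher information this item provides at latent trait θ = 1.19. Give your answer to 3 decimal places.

0.245

P = 1/(1+e^{-0.2900}) = 0.5720
P(1−P) = 0.5720 × 0.4280 = 0.2448
I = P(1−P) = 0.24482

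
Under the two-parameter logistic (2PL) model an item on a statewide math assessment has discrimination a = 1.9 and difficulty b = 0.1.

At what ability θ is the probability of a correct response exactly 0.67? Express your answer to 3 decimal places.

0.473

P(θ) = 1 / (1 + exp(−a(θ − b)))
logit = ln(0.6700/0.3300) = 0.7082
θ = b + logit/(a) = 0.1 + 0.7082/1.9000 = 0.4727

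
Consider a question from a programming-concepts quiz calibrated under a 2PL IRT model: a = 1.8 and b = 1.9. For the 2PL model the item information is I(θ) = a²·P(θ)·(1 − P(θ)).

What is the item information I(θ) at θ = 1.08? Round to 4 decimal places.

P = 1/(1+e^{1.4760}) = 0.1860
P(1−P) = 0.1860 × 0.8140 = 0.1514
I = a² × P(1−P) = 1.8² × 0.1514 = 0.49061

0.4906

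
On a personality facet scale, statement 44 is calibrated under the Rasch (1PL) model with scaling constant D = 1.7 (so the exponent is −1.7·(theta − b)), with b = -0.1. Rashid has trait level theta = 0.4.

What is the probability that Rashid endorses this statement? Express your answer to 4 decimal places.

P(theta) = 1 / (1 + exp(−D·(theta − b)))
Exponent: 1.7 × (0.4 − (-0.1)) = 0.8500
1/(1 + e^{-0.8500}) = 0.7006
P = 0.7006

0.7006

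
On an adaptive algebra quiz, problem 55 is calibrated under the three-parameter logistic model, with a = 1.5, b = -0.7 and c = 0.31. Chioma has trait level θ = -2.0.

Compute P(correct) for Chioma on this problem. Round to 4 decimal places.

0.3959

P(θ) = c + (1 − c) · 1 / (1 + exp(−a(θ − b)))
Exponent: 1.5 × (-2.0 − (-0.7)) = -1.9500
1/(1 + e^{1.9500}) = 0.1246
P = 0.31 + 0.69 × 0.1246 = 0.3959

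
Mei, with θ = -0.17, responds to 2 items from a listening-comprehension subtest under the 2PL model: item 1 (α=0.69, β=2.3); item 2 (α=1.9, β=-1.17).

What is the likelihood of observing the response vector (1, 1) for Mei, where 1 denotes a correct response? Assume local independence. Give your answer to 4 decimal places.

P(θ) = 1 / (1 + exp(−α(θ − β)))
P_1 = 1/(1+e^{1.7043}) = 0.1539
P_2 = 1/(1+e^{-1.9000}) = 0.8699
L = P_1 × P_2 = 0.1539 × 0.8699 = 0.13388

0.1339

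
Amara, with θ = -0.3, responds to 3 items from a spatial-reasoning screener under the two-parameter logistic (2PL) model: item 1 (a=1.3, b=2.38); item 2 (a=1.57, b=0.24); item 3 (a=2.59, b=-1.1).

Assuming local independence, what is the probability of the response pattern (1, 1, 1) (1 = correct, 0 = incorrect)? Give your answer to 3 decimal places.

0.008

P(θ) = 1 / (1 + exp(−a(θ − b)))
P_1 = 1/(1+e^{3.4840}) = 0.0298
P_2 = 1/(1+e^{0.8478}) = 0.2999
P_3 = 1/(1+e^{-2.0720}) = 0.8882
L = P_1 × P_2 × P_3 = 0.0298 × 0.2999 × 0.8882 = 0.00793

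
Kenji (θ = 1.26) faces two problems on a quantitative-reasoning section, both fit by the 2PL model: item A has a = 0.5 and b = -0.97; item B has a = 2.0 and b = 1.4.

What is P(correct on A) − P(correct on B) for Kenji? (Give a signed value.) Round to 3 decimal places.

P(θ) = 1 / (1 + exp(−a(θ − b)))
P_A = 0.7531
P_B = 0.4305
P_A − P_B = 0.3226

0.323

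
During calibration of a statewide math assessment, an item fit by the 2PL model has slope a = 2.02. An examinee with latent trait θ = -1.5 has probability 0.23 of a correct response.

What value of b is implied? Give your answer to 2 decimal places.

P(θ) = 1 / (1 + exp(−a(θ − b)))
logit(0.23) = ln(0.23/0.77) = -1.2083
b = θ − logit/(a) = -1.5 − (-1.2083)/2.0200 = -0.9018

-0.90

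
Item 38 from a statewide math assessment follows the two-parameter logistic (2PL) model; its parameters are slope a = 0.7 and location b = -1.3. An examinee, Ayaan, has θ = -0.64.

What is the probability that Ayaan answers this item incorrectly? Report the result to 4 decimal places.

P(θ) = 1 / (1 + exp(−a(θ − b)))
Exponent: 0.7 × (-0.64 − (-1.3)) = 0.4620
1/(1 + e^{-0.4620}) = 0.6135
P(incorrect) = 1 − 0.6135 = 0.3865

0.3865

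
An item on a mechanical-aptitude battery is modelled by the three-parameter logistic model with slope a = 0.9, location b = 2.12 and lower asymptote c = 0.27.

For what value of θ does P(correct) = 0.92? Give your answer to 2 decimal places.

P(θ) = c + (1 − c) · 1 / (1 + exp(−a(θ − b)))
Remove guessing floor: (0.92 − 0.27)/(1 − 0.27) = 0.8904
logit = ln(0.8904/0.1096) = 2.0949
θ = b + logit/(a) = 2.12 + 2.0949/0.9000 = 4.4477

4.45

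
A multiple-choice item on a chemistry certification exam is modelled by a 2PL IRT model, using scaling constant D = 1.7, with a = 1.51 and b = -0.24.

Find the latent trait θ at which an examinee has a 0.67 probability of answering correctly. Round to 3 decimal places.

0.036

P(θ) = 1 / (1 + exp(−D·a(θ − b)))
logit = ln(0.6700/0.3300) = 0.7082
θ = b + logit/(1.7·a) = -0.24 + 0.7082/2.5670 = 0.0359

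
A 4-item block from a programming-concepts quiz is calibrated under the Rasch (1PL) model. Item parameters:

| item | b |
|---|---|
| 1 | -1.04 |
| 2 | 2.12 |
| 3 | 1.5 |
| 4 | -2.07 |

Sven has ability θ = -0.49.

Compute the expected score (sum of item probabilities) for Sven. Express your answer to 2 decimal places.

1.65

P(θ) = 1 / (1 + exp(−(θ − b)))
P_1 = 1/(1+e^{-0.5500}) = 0.6341
P_2 = 1/(1+e^{2.6100}) = 0.0685
P_3 = 1/(1+e^{1.9900}) = 0.1203
P_4 = 1/(1+e^{-1.5800}) = 0.8292
E[score] = 0.6341 + 0.0685 + 0.1203 + 0.8292 = 1.6521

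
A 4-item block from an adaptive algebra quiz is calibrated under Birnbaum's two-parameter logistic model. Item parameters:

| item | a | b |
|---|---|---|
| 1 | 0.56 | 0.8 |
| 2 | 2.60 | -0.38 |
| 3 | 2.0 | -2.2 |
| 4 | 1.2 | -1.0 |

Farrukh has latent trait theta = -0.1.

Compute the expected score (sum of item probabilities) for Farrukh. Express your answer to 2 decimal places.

P(theta) = 1 / (1 + exp(−a(theta − b)))
P_1 = 1/(1+e^{0.5040}) = 0.3766
P_2 = 1/(1+e^{-0.7280}) = 0.6744
P_3 = 1/(1+e^{-4.2000}) = 0.9852
P_4 = 1/(1+e^{-1.0800}) = 0.7465
E[score] = 0.3766 + 0.6744 + 0.9852 + 0.7465 = 2.7827

2.78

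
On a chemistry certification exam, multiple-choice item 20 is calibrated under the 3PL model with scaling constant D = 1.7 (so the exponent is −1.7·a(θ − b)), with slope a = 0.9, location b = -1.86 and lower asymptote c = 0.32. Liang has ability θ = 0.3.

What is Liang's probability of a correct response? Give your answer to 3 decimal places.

P(θ) = c + (1 − c) · 1 / (1 + exp(−D·a(θ − b)))
Exponent: 1.7 × 0.9 × (0.3 − (-1.86)) = 3.3048
1/(1 + e^{-3.3048}) = 0.9646
P = 0.32 + 0.68 × 0.9646 = 0.9759

0.976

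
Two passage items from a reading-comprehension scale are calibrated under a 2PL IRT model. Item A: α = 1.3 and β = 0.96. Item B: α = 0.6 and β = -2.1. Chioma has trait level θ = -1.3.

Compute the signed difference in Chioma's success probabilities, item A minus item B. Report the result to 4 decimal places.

-0.5674

P(θ) = 1 / (1 + exp(−α(θ − β)))
P_A = 0.0503
P_B = 0.6177
P_A − P_B = -0.5674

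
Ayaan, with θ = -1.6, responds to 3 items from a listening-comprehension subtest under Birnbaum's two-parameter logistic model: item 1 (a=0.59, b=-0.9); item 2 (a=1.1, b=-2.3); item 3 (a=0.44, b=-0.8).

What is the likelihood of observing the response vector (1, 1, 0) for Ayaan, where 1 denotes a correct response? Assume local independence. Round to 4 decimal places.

P(θ) = 1 / (1 + exp(−a(θ − b)))
P_1 = 1/(1+e^{0.4130}) = 0.3982
P_2 = 1/(1+e^{-0.7700}) = 0.6835
P_3 = 1/(1+e^{0.3520}) = 0.4129
L = P_1 × P_2 × (1−P_3) = 0.3982 × 0.6835 × 0.5871 = 0.15979

0.1598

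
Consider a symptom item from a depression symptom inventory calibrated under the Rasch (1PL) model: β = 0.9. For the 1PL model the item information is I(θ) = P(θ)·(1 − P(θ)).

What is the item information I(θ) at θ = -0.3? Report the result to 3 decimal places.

P = 1/(1+e^{1.2000}) = 0.2315
P(1−P) = 0.2315 × 0.7685 = 0.1779
I = P(1−P) = 0.17789

0.178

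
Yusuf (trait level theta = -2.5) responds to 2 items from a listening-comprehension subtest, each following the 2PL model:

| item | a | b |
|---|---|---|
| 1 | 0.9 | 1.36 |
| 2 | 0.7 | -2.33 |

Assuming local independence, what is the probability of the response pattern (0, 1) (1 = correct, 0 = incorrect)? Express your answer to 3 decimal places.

P(theta) = 1 / (1 + exp(−a(theta − b)))
P_1 = 1/(1+e^{3.4740}) = 0.0301
P_2 = 1/(1+e^{0.1190}) = 0.4703
L = (1−P_1) × P_2 = 0.9699 × 0.4703 = 0.45615

0.456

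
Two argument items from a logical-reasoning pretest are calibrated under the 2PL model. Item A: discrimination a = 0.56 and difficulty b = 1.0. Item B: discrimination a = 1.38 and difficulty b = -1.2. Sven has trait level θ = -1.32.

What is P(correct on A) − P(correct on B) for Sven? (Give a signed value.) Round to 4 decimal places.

-0.2444

P(θ) = 1 / (1 + exp(−a(θ − b)))
P_A = 0.2143
P_B = 0.4587
P_A − P_B = -0.2444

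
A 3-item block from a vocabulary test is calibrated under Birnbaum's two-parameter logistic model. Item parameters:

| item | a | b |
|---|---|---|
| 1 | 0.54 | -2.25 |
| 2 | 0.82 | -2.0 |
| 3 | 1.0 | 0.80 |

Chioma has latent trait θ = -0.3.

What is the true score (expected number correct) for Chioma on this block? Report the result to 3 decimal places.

P(θ) = 1 / (1 + exp(−a(θ − b)))
P_1 = 1/(1+e^{-1.0530}) = 0.7414
P_2 = 1/(1+e^{-1.3940}) = 0.8012
P_3 = 1/(1+e^{1.1000}) = 0.2497
E[score] = 0.7414 + 0.8012 + 0.2497 = 1.7923

1.792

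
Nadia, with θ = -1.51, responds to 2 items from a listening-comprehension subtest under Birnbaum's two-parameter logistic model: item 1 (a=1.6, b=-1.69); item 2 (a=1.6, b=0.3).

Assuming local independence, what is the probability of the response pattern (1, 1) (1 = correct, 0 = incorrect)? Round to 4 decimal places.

0.0299

P(θ) = 1 / (1 + exp(−a(θ − b)))
P_1 = 1/(1+e^{-0.2880}) = 0.5715
P_2 = 1/(1+e^{2.8960}) = 0.0524
L = P_1 × P_2 = 0.5715 × 0.0524 = 0.02992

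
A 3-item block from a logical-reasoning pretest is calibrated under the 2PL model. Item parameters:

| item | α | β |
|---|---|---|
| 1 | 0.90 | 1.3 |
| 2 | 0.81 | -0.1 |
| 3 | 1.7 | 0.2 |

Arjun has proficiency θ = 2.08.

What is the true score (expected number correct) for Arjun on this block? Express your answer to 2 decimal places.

P(θ) = 1 / (1 + exp(−α(θ − β)))
P_1 = 1/(1+e^{-0.7020}) = 0.6686
P_2 = 1/(1+e^{-1.7658}) = 0.8539
P_3 = 1/(1+e^{-3.1960}) = 0.9607
E[score] = 0.6686 + 0.8539 + 0.9607 = 2.4832

2.48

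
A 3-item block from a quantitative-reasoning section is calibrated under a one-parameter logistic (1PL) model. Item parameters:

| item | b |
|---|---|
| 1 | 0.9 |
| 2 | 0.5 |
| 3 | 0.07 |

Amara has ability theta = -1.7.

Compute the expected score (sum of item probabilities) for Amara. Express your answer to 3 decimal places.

P(theta) = 1 / (1 + exp(−(theta − b)))
P_1 = 1/(1+e^{2.6000}) = 0.0691
P_2 = 1/(1+e^{2.2000}) = 0.0998
P_3 = 1/(1+e^{1.7700}) = 0.1455
E[score] = 0.0691 + 0.0998 + 0.1455 = 0.3144

0.314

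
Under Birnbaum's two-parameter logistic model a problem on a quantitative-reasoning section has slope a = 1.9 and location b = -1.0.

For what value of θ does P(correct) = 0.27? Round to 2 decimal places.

P(θ) = 1 / (1 + exp(−a(θ − b)))
logit = ln(0.2700/0.7300) = -0.9946
θ = b + logit/(a) = -1.0 + (-0.9946)/1.9000 = -1.5235

-1.52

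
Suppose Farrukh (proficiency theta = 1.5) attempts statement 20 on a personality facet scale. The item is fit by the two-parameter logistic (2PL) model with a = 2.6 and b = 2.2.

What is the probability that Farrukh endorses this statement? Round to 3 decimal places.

0.139

P(theta) = 1 / (1 + exp(−a(theta − b)))
Exponent: 2.6 × (1.5 − 2.2) = -1.8200
1/(1 + e^{1.8200}) = 0.1394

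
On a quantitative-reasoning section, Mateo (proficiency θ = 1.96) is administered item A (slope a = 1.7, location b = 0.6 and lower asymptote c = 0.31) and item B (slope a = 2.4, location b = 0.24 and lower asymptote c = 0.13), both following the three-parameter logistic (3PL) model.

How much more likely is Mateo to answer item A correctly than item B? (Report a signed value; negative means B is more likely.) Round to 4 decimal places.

-0.0484

P(θ) = c + (1 − c) · 1 / (1 + exp(−a(θ − b)))
P_A = 0.9378
P_B = 0.9862
P_A − P_B = -0.0484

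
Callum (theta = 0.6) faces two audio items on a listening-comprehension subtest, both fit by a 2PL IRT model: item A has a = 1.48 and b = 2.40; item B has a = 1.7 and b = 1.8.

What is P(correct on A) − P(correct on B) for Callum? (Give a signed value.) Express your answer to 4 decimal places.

P(theta) = 1 / (1 + exp(−a(theta − b)))
P_A = 0.0651
P_B = 0.1151
P_A − P_B = -0.0499

-0.0499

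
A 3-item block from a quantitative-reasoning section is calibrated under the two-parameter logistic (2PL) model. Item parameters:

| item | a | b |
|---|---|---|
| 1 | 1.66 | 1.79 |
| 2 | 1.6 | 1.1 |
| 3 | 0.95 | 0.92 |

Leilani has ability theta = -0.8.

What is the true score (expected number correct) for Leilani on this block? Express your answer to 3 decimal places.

P(theta) = 1 / (1 + exp(−a(theta − b)))
P_1 = 1/(1+e^{4.2994}) = 0.0134
P_2 = 1/(1+e^{3.0400}) = 0.0457
P_3 = 1/(1+e^{1.6340}) = 0.1633
E[score] = 0.0134 + 0.0457 + 0.1633 = 0.2223

0.222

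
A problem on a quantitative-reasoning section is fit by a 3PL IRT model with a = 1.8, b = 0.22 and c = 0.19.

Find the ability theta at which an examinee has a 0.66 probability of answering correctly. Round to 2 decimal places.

0.40

P(theta) = c + (1 − c) · 1 / (1 + exp(−a(theta − b)))
Remove guessing floor: (0.66 − 0.19)/(1 − 0.19) = 0.5802
logit = ln(0.5802/0.4198) = 0.3238
theta = b + logit/(a) = 0.22 + 0.3238/1.8000 = 0.3999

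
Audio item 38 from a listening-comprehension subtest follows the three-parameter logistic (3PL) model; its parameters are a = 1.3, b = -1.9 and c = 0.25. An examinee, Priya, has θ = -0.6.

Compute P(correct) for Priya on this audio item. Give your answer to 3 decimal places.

0.883

P(θ) = c + (1 − c) · 1 / (1 + exp(−a(θ − b)))
Exponent: 1.3 × (-0.6 − (-1.9)) = 1.6900
1/(1 + e^{-1.6900}) = 0.8442
P = 0.25 + 0.75 × 0.8442 = 0.8832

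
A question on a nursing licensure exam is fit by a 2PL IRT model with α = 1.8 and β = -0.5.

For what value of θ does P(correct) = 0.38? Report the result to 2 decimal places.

P(θ) = 1 / (1 + exp(−α(θ − β)))
logit = ln(0.3800/0.6200) = -0.4895
θ = β + logit/(α) = -0.5 + (-0.4895)/1.8000 = -0.7720

-0.77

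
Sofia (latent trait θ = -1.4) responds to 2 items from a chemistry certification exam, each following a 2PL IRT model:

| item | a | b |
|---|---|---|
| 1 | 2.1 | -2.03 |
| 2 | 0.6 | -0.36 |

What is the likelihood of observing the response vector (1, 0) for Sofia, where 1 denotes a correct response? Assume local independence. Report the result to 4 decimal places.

0.5142

P(θ) = 1 / (1 + exp(−a(θ − b)))
P_1 = 1/(1+e^{-1.3230}) = 0.7897
P_2 = 1/(1+e^{0.6240}) = 0.3489
L = P_1 × (1−P_2) = 0.7897 × 0.6511 = 0.51418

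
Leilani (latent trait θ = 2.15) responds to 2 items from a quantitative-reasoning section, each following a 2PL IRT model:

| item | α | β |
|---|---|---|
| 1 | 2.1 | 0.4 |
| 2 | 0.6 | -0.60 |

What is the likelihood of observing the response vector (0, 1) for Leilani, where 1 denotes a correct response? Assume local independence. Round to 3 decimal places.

0.021

P(θ) = 1 / (1 + exp(−α(θ − β)))
P_1 = 1/(1+e^{-3.6750}) = 0.9753
P_2 = 1/(1+e^{-1.6500}) = 0.8389
L = (1−P_1) × P_2 = 0.0247 × 0.8389 = 0.02074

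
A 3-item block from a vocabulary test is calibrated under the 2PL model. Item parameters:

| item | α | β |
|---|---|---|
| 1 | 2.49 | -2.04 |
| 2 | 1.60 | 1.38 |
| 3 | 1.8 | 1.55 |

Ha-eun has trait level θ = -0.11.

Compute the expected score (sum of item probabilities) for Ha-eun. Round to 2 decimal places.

P(θ) = 1 / (1 + exp(−α(θ − β)))
P_1 = 1/(1+e^{-4.8057}) = 0.9919
P_2 = 1/(1+e^{2.3840}) = 0.0844
P_3 = 1/(1+e^{2.9880}) = 0.0480
E[score] = 0.9919 + 0.0844 + 0.0480 = 1.1243

1.12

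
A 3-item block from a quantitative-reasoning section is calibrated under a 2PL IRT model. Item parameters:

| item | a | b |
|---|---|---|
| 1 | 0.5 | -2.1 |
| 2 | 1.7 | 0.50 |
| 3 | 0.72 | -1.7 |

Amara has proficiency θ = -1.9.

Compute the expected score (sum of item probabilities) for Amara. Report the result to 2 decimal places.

P(θ) = 1 / (1 + exp(−a(θ − b)))
P_1 = 1/(1+e^{-0.1000}) = 0.5250
P_2 = 1/(1+e^{4.0800}) = 0.0166
P_3 = 1/(1+e^{0.1440}) = 0.4641
E[score] = 0.5250 + 0.0166 + 0.4641 = 1.0057

1.01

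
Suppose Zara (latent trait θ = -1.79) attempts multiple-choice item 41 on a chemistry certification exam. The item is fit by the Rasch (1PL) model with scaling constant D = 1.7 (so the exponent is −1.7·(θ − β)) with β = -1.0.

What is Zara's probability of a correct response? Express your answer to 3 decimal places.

P(θ) = 1 / (1 + exp(−D·(θ − β)))
Exponent: 1.7 × (-1.79 − (-1.0)) = -1.3430
1/(1 + e^{1.3430}) = 0.2070
P = 0.2070

0.207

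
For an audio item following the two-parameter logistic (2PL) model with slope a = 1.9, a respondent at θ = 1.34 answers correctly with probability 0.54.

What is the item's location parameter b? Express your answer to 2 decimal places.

1.26

P(θ) = 1 / (1 + exp(−a(θ − b)))
logit(0.54) = ln(0.54/0.46) = 0.1603
b = θ − logit/(a) = 1.34 − 0.1603/1.9000 = 1.2556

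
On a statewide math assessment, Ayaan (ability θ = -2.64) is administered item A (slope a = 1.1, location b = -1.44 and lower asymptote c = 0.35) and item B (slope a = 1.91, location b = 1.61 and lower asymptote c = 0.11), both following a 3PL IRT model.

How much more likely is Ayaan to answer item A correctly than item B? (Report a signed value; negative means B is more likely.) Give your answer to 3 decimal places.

0.377

P(θ) = c + (1 − c) · 1 / (1 + exp(−a(θ − b)))
P_A = 0.4870
P_B = 0.1103
P_A − P_B = 0.3768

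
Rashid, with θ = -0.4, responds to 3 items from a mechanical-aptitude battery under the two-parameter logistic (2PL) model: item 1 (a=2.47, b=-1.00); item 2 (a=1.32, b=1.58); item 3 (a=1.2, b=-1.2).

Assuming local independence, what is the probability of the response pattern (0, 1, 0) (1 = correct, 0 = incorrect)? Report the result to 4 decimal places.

0.0035

P(θ) = 1 / (1 + exp(−a(θ − b)))
P_1 = 1/(1+e^{-1.4820}) = 0.8149
P_2 = 1/(1+e^{2.6136}) = 0.0683
P_3 = 1/(1+e^{-0.9600}) = 0.7231
L = (1−P_1) × P_2 × (1−P_3) = 0.1851 × 0.0683 × 0.2769 = 0.00350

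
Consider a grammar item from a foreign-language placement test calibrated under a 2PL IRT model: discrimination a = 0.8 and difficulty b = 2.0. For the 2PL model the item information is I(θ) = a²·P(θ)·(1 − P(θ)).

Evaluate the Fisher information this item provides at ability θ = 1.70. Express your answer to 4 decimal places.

P = 1/(1+e^{0.2400}) = 0.4403
P(1−P) = 0.4403 × 0.5597 = 0.2464
I = a² × P(1−P) = 0.8² × 0.2464 = 0.15772

0.1577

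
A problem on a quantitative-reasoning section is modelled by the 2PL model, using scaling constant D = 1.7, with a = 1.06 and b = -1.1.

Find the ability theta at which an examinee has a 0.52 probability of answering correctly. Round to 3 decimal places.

P(theta) = 1 / (1 + exp(−D·a(theta − b)))
logit = ln(0.5200/0.4800) = 0.0800
theta = b + logit/(1.7·a) = -1.1 + 0.0800/1.8020 = -1.0556

-1.056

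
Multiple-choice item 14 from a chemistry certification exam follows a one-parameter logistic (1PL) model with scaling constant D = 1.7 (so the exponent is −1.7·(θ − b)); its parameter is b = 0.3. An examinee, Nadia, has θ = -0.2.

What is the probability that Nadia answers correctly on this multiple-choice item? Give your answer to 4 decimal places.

0.2994

P(θ) = 1 / (1 + exp(−D·(θ − b)))
Exponent: 1.7 × (-0.2 − 0.3) = -0.8500
1/(1 + e^{0.8500}) = 0.2994
P = 0.2994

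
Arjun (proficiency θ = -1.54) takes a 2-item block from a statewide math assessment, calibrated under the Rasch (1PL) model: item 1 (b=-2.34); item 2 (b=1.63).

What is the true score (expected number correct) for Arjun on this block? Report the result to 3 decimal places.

0.730

P(θ) = 1 / (1 + exp(−(θ − b)))
P_1 = 1/(1+e^{-0.8000}) = 0.6900
P_2 = 1/(1+e^{3.1700}) = 0.0403
E[score] = 0.6900 + 0.0403 = 0.7303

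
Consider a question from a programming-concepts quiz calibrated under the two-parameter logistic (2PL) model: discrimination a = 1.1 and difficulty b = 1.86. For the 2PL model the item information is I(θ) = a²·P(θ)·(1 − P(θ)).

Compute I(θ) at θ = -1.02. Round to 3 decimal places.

0.047

P = 1/(1+e^{3.1680}) = 0.0404
P(1−P) = 0.0404 × 0.9596 = 0.0388
I = a² × P(1−P) = 1.1² × 0.0388 = 0.04690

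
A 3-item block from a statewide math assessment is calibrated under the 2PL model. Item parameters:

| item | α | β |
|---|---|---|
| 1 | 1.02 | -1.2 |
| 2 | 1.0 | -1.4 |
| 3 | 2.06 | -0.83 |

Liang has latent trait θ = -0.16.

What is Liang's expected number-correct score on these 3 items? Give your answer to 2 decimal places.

2.32

P(θ) = 1 / (1 + exp(−α(θ − β)))
P_1 = 1/(1+e^{-1.0608}) = 0.7428
P_2 = 1/(1+e^{-1.2400}) = 0.7756
P_3 = 1/(1+e^{-1.3802}) = 0.7990
E[score] = 0.7428 + 0.7756 + 0.7990 = 2.3174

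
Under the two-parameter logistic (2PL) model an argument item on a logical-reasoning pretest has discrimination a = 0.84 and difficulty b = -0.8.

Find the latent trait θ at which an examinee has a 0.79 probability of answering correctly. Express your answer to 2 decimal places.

P(θ) = 1 / (1 + exp(−a(θ − b)))
logit = ln(0.7900/0.2100) = 1.3249
θ = b + logit/(a) = -0.8 + 1.3249/0.8400 = 0.7773

0.78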